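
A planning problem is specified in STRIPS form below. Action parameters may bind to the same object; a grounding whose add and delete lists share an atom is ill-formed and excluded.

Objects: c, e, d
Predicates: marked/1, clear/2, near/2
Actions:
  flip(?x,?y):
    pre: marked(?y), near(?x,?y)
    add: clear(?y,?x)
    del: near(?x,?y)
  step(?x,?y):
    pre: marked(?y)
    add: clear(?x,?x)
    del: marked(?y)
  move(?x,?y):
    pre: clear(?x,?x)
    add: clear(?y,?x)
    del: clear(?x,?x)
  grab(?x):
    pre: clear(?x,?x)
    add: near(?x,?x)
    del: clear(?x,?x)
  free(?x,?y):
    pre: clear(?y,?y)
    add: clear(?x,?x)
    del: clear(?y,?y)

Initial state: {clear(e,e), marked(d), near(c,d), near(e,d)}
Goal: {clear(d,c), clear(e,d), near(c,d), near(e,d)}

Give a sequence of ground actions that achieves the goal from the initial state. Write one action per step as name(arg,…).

1. step(c,d)  →  {clear(c,c), clear(e,e), near(c,d), near(e,d)}
2. move(c,d)  →  {clear(d,c), clear(e,e), near(c,d), near(e,d)}
3. free(d,e)  →  {clear(d,c), clear(d,d), near(c,d), near(e,d)}
4. move(d,e)  →  {clear(d,c), clear(e,d), near(c,d), near(e,d)}

step(c,d); move(c,d); free(d,e); move(d,e)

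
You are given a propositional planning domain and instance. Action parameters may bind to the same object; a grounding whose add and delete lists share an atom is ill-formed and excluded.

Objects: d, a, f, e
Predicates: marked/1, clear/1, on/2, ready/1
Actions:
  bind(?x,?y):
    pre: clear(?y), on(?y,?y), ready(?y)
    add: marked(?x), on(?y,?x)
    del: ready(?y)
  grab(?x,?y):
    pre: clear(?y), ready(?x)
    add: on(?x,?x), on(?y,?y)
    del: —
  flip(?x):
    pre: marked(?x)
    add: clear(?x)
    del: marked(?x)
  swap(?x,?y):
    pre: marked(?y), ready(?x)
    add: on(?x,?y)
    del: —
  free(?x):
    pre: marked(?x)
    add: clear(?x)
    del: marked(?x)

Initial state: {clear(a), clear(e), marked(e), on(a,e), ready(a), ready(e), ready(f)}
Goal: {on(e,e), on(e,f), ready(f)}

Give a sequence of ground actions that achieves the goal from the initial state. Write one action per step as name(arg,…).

1. grab(a,e)  →  {clear(a), clear(e), marked(e), on(a,a), on(a,e), on(e,e), ready(a), ready(e), ready(f)}
2. bind(f,e)  →  {clear(a), clear(e), marked(e), marked(f), on(a,a), on(a,e), on(e,e), on(e,f), ready(a), ready(f)}

grab(a,e); bind(f,e)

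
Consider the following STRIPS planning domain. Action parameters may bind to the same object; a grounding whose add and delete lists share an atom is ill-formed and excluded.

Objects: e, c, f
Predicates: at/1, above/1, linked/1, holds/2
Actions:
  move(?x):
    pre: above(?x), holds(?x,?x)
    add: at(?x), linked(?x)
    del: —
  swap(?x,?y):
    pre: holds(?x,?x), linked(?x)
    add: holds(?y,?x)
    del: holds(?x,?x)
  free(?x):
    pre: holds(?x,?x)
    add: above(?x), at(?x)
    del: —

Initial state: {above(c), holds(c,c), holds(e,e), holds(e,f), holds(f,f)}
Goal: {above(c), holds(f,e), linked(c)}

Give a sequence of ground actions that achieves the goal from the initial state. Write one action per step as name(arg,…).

1. move(c)  →  {above(c), at(c), holds(c,c), holds(e,e), holds(e,f), holds(f,f), linked(c)}
2. free(e)  →  {above(c), above(e), at(c), at(e), holds(c,c), holds(e,e), holds(e,f), holds(f,f), linked(c)}
3. move(e)  →  {above(c), above(e), at(c), at(e), holds(c,c), holds(e,e), holds(e,f), holds(f,f), linked(c), linked(e)}
4. swap(e,f)  →  {above(c), above(e), at(c), at(e), holds(c,c), holds(e,f), holds(f,e), holds(f,f), linked(c), linked(e)}

move(c); free(e); move(e); swap(e,f)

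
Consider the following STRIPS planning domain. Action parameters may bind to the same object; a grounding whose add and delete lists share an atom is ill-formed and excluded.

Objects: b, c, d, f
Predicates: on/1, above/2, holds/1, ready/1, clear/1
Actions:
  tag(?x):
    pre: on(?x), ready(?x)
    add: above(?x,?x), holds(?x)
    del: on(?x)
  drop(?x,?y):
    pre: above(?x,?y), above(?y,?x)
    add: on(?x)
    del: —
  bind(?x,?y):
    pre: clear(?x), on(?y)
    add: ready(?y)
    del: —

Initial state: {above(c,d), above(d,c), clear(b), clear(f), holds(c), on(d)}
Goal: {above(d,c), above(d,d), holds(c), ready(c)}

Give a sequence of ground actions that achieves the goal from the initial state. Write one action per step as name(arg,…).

1. drop(c,d)  →  {above(c,d), above(d,c), clear(b), clear(f), holds(c), on(c), on(d)}
2. bind(b,c)  →  {above(c,d), above(d,c), clear(b), clear(f), holds(c), on(c), on(d), ready(c)}
3. bind(b,d)  →  {above(c,d), above(d,c), clear(b), clear(f), holds(c), on(c), on(d), ready(c), ready(d)}
4. tag(d)  →  {above(c,d), above(d,c), above(d,d), clear(b), clear(f), holds(c), holds(d), on(c), ready(c), ready(d)}

drop(c,d); bind(b,c); bind(b,d); tag(d)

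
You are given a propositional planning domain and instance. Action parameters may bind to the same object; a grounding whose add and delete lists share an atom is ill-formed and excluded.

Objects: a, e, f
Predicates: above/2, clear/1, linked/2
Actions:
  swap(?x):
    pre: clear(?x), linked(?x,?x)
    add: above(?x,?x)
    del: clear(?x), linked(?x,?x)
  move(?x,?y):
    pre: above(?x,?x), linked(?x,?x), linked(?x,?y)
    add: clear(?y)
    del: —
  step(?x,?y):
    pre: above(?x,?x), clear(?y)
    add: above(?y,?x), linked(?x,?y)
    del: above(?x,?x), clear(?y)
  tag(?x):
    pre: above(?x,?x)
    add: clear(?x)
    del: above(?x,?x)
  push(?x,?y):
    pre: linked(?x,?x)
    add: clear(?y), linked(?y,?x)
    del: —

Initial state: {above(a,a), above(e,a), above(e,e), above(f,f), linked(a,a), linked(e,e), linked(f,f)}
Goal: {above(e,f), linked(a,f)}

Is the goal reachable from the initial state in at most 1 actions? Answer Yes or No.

1. move(e,e)  →  {above(a,a), above(e,a), above(e,e), above(f,f), clear(e), linked(a,a), linked(e,e), linked(f,f)}
2. step(f,e)  →  {above(a,a), above(e,a), above(e,e), above(e,f), linked(a,a), linked(e,e), linked(f,e), linked(f,f)}
3. push(f,a)  →  {above(a,a), above(e,a), above(e,e), above(e,f), clear(a), linked(a,a), linked(a,f), linked(e,e), linked(f,e), linked(f,f)}
optimal plan length = 3; 3 > 1

No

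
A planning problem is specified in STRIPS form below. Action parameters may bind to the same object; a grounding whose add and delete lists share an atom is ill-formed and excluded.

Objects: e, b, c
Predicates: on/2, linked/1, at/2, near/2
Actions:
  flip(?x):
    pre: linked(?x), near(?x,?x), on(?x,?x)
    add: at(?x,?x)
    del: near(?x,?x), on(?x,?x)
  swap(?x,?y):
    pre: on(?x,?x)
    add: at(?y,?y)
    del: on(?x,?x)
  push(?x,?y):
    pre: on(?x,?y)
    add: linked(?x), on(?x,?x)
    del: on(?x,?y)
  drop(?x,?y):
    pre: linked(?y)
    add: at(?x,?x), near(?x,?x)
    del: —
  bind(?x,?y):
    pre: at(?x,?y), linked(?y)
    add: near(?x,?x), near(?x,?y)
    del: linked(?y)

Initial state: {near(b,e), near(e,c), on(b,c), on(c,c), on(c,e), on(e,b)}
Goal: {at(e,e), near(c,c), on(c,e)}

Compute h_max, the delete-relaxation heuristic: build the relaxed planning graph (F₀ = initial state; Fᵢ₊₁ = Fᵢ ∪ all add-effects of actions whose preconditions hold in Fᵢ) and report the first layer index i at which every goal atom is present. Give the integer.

F0 = init (6 atoms)
F1 = F0 ∪ {at(b,b), at(c,c), at(e,e), linked(b), linked(c), linked(e), on(b,b), on(e,e)}  (14 atoms)
F2 = F1 ∪ {near(b,b), near(c,c), near(e,e)}  (17 atoms)
goal ⊆ F2  ⇒  h_max = 2

2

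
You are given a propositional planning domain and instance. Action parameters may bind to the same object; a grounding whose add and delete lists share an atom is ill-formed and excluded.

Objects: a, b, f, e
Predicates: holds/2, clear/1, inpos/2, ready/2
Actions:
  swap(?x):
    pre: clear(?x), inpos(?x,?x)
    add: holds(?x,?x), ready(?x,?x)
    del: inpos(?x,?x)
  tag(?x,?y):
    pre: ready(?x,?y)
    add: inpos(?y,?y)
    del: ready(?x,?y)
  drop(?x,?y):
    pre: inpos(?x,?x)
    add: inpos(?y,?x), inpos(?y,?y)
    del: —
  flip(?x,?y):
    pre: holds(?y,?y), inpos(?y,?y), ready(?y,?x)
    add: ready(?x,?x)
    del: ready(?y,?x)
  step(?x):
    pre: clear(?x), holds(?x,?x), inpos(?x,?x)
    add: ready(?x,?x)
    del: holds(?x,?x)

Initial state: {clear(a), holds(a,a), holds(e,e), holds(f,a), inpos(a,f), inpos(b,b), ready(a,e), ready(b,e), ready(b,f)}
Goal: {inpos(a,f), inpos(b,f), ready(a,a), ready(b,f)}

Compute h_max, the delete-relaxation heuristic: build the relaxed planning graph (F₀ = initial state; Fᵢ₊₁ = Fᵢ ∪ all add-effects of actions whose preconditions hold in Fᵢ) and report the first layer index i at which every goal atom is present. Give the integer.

F0 = init (9 atoms)
F1 = F0 ∪ {inpos(a,a), inpos(a,b), inpos(e,b), inpos(e,e), inpos(f,b), inpos(f,f)}  (15 atoms)
F2 = F1 ∪ {inpos(a,e), inpos(b,a), inpos(b,e), inpos(b,f), inpos(e,a), inpos(e,f), inpos(f,a), inpos(f,e), ready(a,a), ready(e,e)}  (25 atoms)
goal ⊆ F2  ⇒  h_max = 2

2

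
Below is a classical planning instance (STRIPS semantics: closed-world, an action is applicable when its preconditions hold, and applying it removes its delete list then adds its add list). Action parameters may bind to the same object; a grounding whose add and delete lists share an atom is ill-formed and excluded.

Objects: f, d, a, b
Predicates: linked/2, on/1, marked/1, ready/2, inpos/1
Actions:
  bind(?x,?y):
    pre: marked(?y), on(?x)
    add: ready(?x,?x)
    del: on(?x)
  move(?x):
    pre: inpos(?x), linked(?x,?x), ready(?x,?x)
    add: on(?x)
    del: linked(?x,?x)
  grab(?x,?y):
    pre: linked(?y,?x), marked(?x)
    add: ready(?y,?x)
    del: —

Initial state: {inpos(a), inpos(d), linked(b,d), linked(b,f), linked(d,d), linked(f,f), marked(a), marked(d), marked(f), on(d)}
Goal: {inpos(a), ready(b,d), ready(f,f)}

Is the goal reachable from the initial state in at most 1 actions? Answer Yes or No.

No

1. grab(f,f)  →  {inpos(a), inpos(d), linked(b,d), linked(b,f), linked(d,d), linked(f,f), marked(a), marked(d), marked(f), on(d), ready(f,f)}
2. grab(d,b)  →  {inpos(a), inpos(d), linked(b,d), linked(b,f), linked(d,d), linked(f,f), marked(a), marked(d), marked(f), on(d), ready(b,d), ready(f,f)}
optimal plan length = 2; 2 > 1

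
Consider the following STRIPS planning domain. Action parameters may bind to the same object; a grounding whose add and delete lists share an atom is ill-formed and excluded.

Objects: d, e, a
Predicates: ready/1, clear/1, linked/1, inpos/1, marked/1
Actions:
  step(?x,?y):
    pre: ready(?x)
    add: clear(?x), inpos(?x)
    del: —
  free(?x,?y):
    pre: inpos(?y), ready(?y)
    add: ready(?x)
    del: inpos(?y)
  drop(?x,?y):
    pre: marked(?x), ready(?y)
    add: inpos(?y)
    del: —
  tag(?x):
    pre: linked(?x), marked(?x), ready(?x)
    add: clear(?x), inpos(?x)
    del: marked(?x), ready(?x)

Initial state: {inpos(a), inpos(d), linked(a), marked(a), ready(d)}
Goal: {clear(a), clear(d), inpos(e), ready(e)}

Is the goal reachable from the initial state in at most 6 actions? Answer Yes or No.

Yes

1. step(d,d)  →  {clear(d), inpos(a), inpos(d), linked(a), marked(a), ready(d)}
2. free(a,d)  →  {clear(d), inpos(a), linked(a), marked(a), ready(a), ready(d)}
3. step(a,d)  →  {clear(a), clear(d), inpos(a), linked(a), marked(a), ready(a), ready(d)}
4. free(e,a)  →  {clear(a), clear(d), linked(a), marked(a), ready(a), ready(d), ready(e)}
5. step(e,d)  →  {clear(a), clear(d), clear(e), inpos(e), linked(a), marked(a), ready(a), ready(d), ready(e)}
optimal plan length = 5; 5 ≤ 6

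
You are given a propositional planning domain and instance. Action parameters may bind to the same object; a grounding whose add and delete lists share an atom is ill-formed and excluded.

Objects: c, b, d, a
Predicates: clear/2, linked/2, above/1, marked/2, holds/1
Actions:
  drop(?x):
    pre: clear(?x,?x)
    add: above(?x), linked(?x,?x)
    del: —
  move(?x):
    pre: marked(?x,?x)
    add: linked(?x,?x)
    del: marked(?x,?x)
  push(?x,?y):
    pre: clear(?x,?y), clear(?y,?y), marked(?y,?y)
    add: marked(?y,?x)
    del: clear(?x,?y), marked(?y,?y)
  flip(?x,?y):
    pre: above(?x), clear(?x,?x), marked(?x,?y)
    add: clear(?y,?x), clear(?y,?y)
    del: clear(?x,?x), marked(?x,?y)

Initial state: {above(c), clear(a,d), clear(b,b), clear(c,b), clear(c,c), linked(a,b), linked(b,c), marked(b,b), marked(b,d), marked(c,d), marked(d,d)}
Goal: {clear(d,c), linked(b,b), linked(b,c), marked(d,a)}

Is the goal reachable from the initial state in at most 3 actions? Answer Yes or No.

Yes

1. drop(b)  →  {above(b), above(c), clear(a,d), clear(b,b), clear(c,b), clear(c,c), linked(a,b), linked(b,b), linked(b,c), marked(b,b), marked(b,d), marked(c,d), marked(d,d)}
2. flip(c,d)  →  {above(b), above(c), clear(a,d), clear(b,b), clear(c,b), clear(d,c), clear(d,d), linked(a,b), linked(b,b), linked(b,c), marked(b,b), marked(b,d), marked(d,d)}
3. push(a,d)  →  {above(b), above(c), clear(b,b), clear(c,b), clear(d,c), clear(d,d), linked(a,b), linked(b,b), linked(b,c), marked(b,b), marked(b,d), marked(d,a)}
optimal plan length = 3; 3 ≤ 3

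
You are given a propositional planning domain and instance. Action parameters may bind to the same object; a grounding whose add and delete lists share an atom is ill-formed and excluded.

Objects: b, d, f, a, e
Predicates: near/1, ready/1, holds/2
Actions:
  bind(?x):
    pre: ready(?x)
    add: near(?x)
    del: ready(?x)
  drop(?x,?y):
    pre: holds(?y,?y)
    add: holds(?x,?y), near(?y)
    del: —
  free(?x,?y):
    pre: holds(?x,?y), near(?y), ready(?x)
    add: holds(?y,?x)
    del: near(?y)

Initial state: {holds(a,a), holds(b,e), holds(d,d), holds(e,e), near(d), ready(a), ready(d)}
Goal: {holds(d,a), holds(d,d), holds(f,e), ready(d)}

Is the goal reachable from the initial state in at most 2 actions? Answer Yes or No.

Yes

1. drop(d,a)  →  {holds(a,a), holds(b,e), holds(d,a), holds(d,d), holds(e,e), near(a), near(d), ready(a), ready(d)}
2. drop(f,e)  →  {holds(a,a), holds(b,e), holds(d,a), holds(d,d), holds(e,e), holds(f,e), near(a), near(d), near(e), ready(a), ready(d)}
optimal plan length = 2; 2 ≤ 2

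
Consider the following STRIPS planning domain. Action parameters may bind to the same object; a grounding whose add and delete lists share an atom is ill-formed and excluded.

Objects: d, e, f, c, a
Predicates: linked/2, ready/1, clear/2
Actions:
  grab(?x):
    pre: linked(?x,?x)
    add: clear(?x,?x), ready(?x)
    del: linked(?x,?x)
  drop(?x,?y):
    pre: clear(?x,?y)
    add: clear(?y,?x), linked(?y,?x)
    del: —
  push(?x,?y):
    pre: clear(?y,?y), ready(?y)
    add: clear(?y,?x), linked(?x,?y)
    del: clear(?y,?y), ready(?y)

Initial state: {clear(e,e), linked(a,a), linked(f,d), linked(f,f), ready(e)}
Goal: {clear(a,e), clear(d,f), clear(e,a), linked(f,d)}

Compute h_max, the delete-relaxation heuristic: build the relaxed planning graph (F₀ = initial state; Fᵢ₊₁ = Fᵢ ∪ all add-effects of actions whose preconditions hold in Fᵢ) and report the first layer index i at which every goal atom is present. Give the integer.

F0 = init (5 atoms)
F1 = F0 ∪ {clear(a,a), clear(e,a), clear(e,c), clear(e,d), clear(e,f), clear(f,f), linked(a,e), linked(c,e), linked(d,e), linked(e,e), linked(f,e), ready(a), ready(f)}  (18 atoms)
F2 = F1 ∪ {clear(a,c), clear(a,d), clear(a,e), clear(a,f), clear(c,e), clear(d,e), clear(f,a), clear(f,c), clear(f,d), clear(f,e), linked(a,f), linked(c,a), linked(c,f), linked(d,a), linked(d,f), linked(e,a), linked(e,f), linked(f,a)}  (36 atoms)
F3 = F2 ∪ {clear(c,a), clear(c,f), clear(d,a), clear(d,f), linked(e,c), linked(e,d)}  (42 atoms)
goal ⊆ F3  ⇒  h_max = 3

3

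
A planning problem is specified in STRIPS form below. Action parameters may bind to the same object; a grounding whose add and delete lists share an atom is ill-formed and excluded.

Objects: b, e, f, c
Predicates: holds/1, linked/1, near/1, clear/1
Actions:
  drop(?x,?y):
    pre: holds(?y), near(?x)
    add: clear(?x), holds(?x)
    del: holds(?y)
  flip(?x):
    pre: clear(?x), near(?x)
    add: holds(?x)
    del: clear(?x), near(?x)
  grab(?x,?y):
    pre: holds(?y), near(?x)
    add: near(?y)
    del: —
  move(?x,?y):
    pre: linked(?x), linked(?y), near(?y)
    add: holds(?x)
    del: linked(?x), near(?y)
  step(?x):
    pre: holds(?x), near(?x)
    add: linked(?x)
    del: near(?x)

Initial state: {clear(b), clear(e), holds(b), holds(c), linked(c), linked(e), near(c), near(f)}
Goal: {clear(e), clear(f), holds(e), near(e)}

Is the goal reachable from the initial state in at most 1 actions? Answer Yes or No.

1. drop(f,b)  →  {clear(b), clear(e), clear(f), holds(c), holds(f), linked(c), linked(e), near(c), near(f)}
2. move(e,c)  →  {clear(b), clear(e), clear(f), holds(c), holds(e), holds(f), linked(c), near(f)}
3. grab(f,e)  →  {clear(b), clear(e), clear(f), holds(c), holds(e), holds(f), linked(c), near(e), near(f)}
optimal plan length = 3; 3 > 1

No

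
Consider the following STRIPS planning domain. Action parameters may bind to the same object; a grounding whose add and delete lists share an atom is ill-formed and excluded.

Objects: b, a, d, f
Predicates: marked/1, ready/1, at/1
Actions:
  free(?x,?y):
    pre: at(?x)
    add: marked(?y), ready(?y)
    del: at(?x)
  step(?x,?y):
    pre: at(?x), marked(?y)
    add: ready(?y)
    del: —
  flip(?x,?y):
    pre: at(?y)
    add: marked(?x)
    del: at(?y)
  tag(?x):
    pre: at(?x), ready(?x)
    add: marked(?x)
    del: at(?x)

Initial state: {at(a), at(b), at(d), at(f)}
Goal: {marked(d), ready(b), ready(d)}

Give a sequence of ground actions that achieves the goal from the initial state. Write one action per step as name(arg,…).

1. free(b,b)  →  {at(a), at(d), at(f), marked(b), ready(b)}
2. free(a,d)  →  {at(d), at(f), marked(b), marked(d), ready(b), ready(d)}

free(b,b); free(a,d)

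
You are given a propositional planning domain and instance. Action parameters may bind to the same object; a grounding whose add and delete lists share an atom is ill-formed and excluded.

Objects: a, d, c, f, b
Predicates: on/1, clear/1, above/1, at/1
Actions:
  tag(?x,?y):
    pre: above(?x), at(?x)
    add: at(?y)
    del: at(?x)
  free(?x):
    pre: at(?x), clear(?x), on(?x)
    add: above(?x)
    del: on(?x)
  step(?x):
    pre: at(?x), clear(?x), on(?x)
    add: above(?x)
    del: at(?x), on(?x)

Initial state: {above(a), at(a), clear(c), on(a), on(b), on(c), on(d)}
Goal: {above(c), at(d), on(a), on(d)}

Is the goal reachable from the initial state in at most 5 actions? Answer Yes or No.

1. tag(a,c)  →  {above(a), at(c), clear(c), on(a), on(b), on(c), on(d)}
2. free(c)  →  {above(a), above(c), at(c), clear(c), on(a), on(b), on(d)}
3. tag(c,d)  →  {above(a), above(c), at(d), clear(c), on(a), on(b), on(d)}
optimal plan length = 3; 3 ≤ 5

Yes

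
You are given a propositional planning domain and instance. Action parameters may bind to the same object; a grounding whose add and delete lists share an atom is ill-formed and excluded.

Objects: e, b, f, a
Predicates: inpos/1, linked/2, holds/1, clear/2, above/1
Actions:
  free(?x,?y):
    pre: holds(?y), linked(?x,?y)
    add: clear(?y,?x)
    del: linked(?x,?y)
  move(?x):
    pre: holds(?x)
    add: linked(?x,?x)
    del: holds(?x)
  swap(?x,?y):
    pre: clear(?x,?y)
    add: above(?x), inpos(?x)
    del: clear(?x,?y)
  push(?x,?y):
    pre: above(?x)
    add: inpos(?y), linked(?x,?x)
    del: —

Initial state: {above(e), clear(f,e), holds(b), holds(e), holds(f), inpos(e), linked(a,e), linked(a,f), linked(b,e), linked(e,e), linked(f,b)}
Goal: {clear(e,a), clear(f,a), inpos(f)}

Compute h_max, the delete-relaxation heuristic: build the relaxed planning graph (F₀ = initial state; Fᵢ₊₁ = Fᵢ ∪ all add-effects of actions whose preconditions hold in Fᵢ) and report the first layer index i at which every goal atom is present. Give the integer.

1

F0 = init (11 atoms)
F1 = F0 ∪ {above(f), clear(b,f), clear(e,a), clear(e,b), clear(e,e), clear(f,a), inpos(a), inpos(b), inpos(f), linked(b,b), linked(f,f)}  (22 atoms)
goal ⊆ F1  ⇒  h_max = 1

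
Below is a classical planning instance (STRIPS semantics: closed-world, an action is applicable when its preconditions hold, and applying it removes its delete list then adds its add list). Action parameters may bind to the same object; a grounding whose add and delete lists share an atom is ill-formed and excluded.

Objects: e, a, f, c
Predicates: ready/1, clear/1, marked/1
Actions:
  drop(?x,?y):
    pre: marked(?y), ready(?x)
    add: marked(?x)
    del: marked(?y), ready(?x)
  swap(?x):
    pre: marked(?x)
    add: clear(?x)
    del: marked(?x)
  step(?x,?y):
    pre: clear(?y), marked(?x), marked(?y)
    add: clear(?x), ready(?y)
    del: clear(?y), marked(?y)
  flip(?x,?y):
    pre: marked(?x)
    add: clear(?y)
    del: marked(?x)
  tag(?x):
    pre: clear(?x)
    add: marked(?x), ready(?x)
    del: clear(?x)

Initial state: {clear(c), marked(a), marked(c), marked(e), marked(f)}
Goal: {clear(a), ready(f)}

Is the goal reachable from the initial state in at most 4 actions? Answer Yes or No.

1. step(f,c)  →  {clear(f), marked(a), marked(e), marked(f), ready(c)}
2. step(a,f)  →  {clear(a), marked(a), marked(e), ready(c), ready(f)}
optimal plan length = 2; 2 ≤ 4

Yes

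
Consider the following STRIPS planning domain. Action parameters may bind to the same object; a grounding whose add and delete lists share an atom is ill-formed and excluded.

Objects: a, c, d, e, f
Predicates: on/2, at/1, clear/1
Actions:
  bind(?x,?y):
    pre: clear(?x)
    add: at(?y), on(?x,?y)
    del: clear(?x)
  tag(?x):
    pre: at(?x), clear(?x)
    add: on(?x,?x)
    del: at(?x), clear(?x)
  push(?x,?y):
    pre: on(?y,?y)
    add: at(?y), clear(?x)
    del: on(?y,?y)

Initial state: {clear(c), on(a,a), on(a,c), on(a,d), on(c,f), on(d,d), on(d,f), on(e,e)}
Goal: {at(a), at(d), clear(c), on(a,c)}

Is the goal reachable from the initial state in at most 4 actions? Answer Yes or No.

Yes

1. bind(c,a)  →  {at(a), on(a,a), on(a,c), on(a,d), on(c,a), on(c,f), on(d,d), on(d,f), on(e,e)}
2. push(c,d)  →  {at(a), at(d), clear(c), on(a,a), on(a,c), on(a,d), on(c,a), on(c,f), on(d,f), on(e,e)}
optimal plan length = 2; 2 ≤ 4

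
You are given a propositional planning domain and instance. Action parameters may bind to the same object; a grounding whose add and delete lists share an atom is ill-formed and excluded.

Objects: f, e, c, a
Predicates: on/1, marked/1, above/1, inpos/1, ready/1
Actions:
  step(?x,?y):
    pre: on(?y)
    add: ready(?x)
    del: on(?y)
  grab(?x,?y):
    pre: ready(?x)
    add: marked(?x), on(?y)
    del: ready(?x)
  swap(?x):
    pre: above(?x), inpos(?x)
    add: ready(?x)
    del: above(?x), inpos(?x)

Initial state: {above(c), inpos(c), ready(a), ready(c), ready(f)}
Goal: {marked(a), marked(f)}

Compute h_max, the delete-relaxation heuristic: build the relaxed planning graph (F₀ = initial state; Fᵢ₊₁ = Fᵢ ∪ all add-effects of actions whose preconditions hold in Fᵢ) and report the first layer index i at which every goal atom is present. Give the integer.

1

F0 = init (5 atoms)
F1 = F0 ∪ {marked(a), marked(c), marked(f), on(a), on(c), on(e), on(f)}  (12 atoms)
goal ⊆ F1  ⇒  h_max = 1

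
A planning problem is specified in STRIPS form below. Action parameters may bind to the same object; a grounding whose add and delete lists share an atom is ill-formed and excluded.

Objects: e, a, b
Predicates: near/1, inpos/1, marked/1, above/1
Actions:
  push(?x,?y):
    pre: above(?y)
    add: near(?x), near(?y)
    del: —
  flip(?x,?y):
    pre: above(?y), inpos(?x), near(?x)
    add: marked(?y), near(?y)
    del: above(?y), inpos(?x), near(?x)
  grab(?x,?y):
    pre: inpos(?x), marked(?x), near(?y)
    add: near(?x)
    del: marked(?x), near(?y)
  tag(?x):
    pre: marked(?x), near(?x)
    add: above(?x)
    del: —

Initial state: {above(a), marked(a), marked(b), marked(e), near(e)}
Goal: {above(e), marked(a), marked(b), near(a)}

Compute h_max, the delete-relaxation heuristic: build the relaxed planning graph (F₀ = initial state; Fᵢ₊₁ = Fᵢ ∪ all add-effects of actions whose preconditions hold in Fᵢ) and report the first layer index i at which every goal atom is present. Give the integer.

F0 = init (5 atoms)
F1 = F0 ∪ {above(e), near(a), near(b)}  (8 atoms)
goal ⊆ F1  ⇒  h_max = 1

1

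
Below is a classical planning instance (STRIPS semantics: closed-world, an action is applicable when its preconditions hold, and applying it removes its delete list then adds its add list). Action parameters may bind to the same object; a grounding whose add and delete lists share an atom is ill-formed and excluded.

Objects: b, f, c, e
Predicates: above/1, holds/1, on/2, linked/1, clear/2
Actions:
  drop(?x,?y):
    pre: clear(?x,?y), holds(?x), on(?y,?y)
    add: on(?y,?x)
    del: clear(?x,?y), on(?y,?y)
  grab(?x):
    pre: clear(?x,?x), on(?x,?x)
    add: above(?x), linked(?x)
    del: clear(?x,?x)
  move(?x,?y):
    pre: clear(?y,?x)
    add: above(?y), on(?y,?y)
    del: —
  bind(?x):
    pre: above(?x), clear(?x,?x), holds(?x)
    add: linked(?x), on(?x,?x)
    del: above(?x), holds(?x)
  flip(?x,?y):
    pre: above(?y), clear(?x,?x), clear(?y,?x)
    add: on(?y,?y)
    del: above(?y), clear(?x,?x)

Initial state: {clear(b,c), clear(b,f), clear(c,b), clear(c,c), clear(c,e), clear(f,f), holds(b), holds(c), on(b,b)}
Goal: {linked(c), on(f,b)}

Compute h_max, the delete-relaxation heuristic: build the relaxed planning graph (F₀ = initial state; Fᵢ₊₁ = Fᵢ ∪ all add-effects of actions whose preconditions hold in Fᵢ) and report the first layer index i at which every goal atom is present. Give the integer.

F0 = init (9 atoms)
F1 = F0 ∪ {above(b), above(c), above(f), on(b,c), on(c,c), on(f,f)}  (15 atoms)
F2 = F1 ∪ {linked(c), linked(f), on(c,b), on(f,b)}  (19 atoms)
goal ⊆ F2  ⇒  h_max = 2

2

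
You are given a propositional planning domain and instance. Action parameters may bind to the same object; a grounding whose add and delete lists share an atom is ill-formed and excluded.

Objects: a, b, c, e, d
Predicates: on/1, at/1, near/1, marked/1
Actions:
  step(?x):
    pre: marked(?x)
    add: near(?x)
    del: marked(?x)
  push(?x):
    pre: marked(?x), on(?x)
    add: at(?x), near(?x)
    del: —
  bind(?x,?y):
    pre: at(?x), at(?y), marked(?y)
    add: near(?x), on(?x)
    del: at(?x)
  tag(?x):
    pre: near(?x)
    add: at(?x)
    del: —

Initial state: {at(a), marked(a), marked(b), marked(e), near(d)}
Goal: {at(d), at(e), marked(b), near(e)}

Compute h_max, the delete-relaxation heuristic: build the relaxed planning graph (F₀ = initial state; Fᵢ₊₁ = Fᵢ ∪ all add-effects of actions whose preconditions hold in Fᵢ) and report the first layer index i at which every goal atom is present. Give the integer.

2

F0 = init (5 atoms)
F1 = F0 ∪ {at(d), near(a), near(b), near(e), on(a)}  (10 atoms)
F2 = F1 ∪ {at(b), at(e), on(d)}  (13 atoms)
goal ⊆ F2  ⇒  h_max = 2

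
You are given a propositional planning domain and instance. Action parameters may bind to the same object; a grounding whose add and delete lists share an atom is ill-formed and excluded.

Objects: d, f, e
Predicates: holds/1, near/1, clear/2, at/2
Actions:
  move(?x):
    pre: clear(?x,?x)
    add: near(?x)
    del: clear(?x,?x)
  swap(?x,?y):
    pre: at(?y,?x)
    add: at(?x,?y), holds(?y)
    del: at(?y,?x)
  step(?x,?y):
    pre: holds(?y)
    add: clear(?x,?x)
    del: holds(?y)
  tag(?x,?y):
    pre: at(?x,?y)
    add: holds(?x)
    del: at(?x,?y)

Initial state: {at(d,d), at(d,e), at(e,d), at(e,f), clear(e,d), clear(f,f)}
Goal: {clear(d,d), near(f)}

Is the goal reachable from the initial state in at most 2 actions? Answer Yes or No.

1. move(f)  →  {at(d,d), at(d,e), at(e,d), at(e,f), clear(e,d), near(f)}
2. swap(d,e)  →  {at(d,d), at(d,e), at(e,f), clear(e,d), holds(e), near(f)}
3. step(d,e)  →  {at(d,d), at(d,e), at(e,f), clear(d,d), clear(e,d), near(f)}
optimal plan length = 3; 3 > 2

No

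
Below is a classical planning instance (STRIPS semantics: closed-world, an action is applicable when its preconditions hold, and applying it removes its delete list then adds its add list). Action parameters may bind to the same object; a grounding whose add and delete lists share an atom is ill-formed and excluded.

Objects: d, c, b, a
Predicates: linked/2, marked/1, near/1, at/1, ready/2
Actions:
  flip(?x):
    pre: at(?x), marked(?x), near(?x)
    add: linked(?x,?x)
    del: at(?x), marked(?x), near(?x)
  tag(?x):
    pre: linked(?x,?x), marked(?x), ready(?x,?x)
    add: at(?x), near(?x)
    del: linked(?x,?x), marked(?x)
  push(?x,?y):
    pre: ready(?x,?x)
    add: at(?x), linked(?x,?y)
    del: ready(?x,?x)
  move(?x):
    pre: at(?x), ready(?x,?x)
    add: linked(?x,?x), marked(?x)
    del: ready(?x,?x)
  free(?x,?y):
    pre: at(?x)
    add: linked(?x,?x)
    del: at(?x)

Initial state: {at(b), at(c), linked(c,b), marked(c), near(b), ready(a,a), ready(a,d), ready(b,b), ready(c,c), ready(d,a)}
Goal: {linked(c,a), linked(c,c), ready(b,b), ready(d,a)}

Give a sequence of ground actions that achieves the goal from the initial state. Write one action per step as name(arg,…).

1. push(c,a)  →  {at(b), at(c), linked(c,a), linked(c,b), marked(c), near(b), ready(a,a), ready(a,d), ready(b,b), ready(d,a)}
2. free(c,d)  →  {at(b), linked(c,a), linked(c,b), linked(c,c), marked(c), near(b), ready(a,a), ready(a,d), ready(b,b), ready(d,a)}

push(c,a); free(c,d)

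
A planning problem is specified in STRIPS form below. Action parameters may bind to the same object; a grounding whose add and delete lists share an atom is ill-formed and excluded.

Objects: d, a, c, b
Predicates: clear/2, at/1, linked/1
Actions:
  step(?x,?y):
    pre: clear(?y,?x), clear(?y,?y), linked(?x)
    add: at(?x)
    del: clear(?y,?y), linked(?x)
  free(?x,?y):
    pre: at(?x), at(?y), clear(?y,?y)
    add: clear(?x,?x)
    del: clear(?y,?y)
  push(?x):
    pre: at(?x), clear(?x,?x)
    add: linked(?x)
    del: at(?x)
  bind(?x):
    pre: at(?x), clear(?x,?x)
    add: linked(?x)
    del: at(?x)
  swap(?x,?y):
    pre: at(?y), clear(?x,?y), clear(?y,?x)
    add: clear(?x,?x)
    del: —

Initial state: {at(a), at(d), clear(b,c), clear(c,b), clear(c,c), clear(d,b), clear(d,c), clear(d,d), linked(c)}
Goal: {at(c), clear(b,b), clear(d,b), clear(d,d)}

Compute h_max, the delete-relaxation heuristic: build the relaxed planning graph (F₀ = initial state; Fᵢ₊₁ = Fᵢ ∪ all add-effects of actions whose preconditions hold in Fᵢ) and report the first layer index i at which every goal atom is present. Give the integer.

F0 = init (9 atoms)
F1 = F0 ∪ {at(c), clear(a,a), linked(d)}  (12 atoms)
F2 = F1 ∪ {clear(b,b), linked(a)}  (14 atoms)
goal ⊆ F2  ⇒  h_max = 2

2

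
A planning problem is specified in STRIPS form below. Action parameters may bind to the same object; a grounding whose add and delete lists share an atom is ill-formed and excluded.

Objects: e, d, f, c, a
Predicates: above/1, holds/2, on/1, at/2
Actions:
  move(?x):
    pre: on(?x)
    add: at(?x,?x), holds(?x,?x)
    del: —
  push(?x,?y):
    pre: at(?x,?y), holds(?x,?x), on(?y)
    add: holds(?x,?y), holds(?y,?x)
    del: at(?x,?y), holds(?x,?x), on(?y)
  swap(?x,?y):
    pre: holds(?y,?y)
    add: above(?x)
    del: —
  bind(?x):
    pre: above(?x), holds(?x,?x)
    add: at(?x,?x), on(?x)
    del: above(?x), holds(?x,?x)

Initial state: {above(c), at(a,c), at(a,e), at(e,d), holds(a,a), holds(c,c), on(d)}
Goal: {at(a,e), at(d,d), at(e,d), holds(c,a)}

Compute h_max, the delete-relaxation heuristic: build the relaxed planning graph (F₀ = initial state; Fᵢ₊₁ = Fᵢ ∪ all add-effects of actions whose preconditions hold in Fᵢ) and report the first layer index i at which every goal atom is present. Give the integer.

F0 = init (7 atoms)
F1 = F0 ∪ {above(a), above(d), above(e), above(f), at(c,c), at(d,d), holds(d,d), on(c)}  (15 atoms)
F2 = F1 ∪ {at(a,a), holds(a,c), holds(c,a), on(a)}  (19 atoms)
goal ⊆ F2  ⇒  h_max = 2

2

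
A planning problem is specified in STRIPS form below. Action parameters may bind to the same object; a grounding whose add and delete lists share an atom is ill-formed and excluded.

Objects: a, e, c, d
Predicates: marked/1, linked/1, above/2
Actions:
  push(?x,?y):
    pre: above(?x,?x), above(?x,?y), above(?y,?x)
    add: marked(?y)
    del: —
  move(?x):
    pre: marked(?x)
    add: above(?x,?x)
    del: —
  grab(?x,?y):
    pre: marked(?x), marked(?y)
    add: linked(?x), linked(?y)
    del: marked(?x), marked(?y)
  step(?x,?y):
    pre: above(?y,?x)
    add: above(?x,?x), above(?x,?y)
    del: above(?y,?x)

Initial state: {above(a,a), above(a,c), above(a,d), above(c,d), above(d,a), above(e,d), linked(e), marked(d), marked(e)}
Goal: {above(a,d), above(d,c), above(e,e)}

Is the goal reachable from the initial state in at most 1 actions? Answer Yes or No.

1. move(e)  →  {above(a,a), above(a,c), above(a,d), above(c,d), above(d,a), above(e,d), above(e,e), linked(e), marked(d), marked(e)}
2. step(d,c)  →  {above(a,a), above(a,c), above(a,d), above(d,a), above(d,c), above(d,d), above(e,d), above(e,e), linked(e), marked(d), marked(e)}
optimal plan length = 2; 2 > 1

No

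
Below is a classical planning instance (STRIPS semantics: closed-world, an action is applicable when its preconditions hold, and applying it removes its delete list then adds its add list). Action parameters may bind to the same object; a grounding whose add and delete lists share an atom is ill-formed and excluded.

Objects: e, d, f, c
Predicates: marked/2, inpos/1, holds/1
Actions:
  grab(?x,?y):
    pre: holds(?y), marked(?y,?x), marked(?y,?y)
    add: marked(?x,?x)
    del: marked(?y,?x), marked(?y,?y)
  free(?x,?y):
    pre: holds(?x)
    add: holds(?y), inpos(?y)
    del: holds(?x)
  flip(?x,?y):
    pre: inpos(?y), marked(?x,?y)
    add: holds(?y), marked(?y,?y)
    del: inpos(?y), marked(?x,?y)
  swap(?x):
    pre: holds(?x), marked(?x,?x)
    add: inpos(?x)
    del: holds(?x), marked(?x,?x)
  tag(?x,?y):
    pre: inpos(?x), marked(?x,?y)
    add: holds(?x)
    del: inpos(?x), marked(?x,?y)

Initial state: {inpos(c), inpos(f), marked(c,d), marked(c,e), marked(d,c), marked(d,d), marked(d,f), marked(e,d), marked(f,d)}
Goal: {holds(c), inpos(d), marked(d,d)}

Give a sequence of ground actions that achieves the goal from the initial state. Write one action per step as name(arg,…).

1. flip(d,f)  →  {holds(f), inpos(c), marked(c,d), marked(c,e), marked(d,c), marked(d,d), marked(e,d), marked(f,d), marked(f,f)}
2. free(f,d)  →  {holds(d), inpos(c), inpos(d), marked(c,d), marked(c,e), marked(d,c), marked(d,d), marked(e,d), marked(f,d), marked(f,f)}
3. free(d,c)  →  {holds(c), inpos(c), inpos(d), marked(c,d), marked(c,e), marked(d,c), marked(d,d), marked(e,d), marked(f,d), marked(f,f)}

flip(d,f); free(f,d); free(d,c)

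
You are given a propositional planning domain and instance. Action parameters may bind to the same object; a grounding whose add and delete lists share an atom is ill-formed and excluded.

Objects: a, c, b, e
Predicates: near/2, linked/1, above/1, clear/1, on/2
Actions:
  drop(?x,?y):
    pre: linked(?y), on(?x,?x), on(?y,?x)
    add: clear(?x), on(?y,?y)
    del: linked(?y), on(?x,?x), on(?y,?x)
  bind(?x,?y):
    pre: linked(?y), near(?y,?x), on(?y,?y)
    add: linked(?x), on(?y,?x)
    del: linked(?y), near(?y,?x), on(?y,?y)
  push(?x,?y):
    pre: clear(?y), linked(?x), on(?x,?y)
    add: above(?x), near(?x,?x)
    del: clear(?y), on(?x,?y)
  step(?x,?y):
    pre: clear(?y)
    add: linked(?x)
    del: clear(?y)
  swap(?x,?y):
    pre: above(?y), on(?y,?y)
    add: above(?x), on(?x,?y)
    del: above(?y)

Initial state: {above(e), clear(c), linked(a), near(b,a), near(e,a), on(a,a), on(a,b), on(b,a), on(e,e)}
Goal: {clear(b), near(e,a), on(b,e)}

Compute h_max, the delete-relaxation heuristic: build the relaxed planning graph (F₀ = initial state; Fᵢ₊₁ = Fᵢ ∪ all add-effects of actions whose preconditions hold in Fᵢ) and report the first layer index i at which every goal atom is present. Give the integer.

3

F0 = init (9 atoms)
F1 = F0 ∪ {above(a), above(b), above(c), linked(b), linked(c), linked(e), on(a,e), on(b,e), on(c,e)}  (18 atoms)
F2 = F1 ∪ {clear(a), clear(e), on(b,b), on(c,a), on(c,c), on(e,a)}  (24 atoms)
F3 = F2 ∪ {clear(b), near(a,a), near(b,b), near(c,c), near(e,e), on(a,c), on(b,c), on(c,b), on(e,b), on(e,c)}  (34 atoms)
goal ⊆ F3  ⇒  h_max = 3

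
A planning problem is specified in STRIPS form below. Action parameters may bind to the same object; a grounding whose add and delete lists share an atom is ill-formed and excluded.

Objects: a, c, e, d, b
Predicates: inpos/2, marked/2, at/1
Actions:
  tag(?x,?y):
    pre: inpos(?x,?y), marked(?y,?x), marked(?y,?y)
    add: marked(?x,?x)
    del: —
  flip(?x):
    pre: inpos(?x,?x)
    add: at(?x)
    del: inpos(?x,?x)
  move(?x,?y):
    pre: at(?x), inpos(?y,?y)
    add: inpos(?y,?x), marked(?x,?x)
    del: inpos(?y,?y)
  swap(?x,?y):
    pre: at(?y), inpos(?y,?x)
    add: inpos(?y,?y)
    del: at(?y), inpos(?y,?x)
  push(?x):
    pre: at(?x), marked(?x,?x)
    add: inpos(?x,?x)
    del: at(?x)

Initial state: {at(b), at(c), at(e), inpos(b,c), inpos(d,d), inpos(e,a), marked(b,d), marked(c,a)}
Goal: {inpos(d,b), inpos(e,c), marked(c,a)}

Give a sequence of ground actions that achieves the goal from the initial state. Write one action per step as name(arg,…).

1. move(b,d)  →  {at(b), at(c), at(e), inpos(b,c), inpos(d,b), inpos(e,a), marked(b,b), marked(b,d), marked(c,a)}
2. swap(a,e)  →  {at(b), at(c), inpos(b,c), inpos(d,b), inpos(e,e), marked(b,b), marked(b,d), marked(c,a)}
3. move(c,e)  →  {at(b), at(c), inpos(b,c), inpos(d,b), inpos(e,c), marked(b,b), marked(b,d), marked(c,a), marked(c,c)}

move(b,d); swap(a,e); move(c,e)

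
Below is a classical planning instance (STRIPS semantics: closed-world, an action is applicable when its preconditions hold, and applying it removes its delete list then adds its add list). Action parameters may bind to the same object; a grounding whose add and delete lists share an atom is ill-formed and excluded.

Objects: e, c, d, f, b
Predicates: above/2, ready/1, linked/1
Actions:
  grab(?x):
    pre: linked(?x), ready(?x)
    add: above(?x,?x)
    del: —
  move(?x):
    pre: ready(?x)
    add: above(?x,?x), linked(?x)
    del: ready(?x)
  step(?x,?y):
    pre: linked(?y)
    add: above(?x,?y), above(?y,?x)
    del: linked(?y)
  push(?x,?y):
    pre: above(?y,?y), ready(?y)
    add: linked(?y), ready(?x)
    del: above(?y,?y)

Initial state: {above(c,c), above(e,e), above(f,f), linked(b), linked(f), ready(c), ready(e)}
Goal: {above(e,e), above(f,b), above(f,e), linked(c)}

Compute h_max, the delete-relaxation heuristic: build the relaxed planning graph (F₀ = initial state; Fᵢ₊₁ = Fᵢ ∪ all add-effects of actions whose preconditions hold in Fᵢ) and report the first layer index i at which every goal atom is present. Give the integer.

1

F0 = init (7 atoms)
F1 = F0 ∪ {above(b,b), above(b,c), above(b,d), above(b,e), above(b,f), above(c,b), above(c,f), above(d,b), above(d,f), above(e,b), above(e,f), above(f,b), above(f,c), above(f,d), above(f,e), linked(c), linked(e), ready(b), ready(d), ready(f)}  (27 atoms)
goal ⊆ F1  ⇒  h_max = 1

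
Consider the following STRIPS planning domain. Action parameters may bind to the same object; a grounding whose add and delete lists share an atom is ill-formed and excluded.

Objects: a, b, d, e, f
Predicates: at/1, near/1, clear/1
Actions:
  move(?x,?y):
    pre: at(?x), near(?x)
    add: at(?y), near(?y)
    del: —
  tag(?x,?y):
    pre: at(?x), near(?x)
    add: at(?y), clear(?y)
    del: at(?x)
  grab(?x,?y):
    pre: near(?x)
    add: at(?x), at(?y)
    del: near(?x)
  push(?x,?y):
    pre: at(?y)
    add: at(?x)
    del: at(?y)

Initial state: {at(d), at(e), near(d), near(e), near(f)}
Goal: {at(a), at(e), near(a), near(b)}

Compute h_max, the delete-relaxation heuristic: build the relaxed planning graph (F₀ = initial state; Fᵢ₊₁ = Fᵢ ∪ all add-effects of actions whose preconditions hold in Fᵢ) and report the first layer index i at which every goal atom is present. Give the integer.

F0 = init (5 atoms)
F1 = F0 ∪ {at(a), at(b), at(f), clear(a), clear(b), clear(d), clear(e), clear(f), near(a), near(b)}  (15 atoms)
goal ⊆ F1  ⇒  h_max = 1

1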